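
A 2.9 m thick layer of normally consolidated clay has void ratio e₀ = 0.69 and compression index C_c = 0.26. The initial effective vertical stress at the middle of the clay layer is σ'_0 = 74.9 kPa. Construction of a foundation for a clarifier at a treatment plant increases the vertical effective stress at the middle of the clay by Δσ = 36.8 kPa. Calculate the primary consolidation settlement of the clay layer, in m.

S_c ≈ 0.0774 m

Final effective stress: σ'_f = σ'_0 + Δσ = 74.9 + 36.8 = 111.7 kPa.
Normally consolidated clay, so the full stress increment lies on the virgin compression line:
S_c = C_c·H/(1+e₀)·log₁₀(σ'_f/σ'_0) = 0.26×2.9/(1+0.69)×log₁₀(111.7/74.9)
    = 0.44615 × 0.17357 = 0.07744 m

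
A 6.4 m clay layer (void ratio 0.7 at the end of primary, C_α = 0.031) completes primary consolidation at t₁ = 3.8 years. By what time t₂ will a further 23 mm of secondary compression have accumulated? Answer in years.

S_s = C_α·H/(1+e_p)·log₁₀(t₂/t₁) ⇒ log₁₀(t₂/t₁) = S_s·(1+e_p)/(C_α·H).
log₁₀(t₂/t₁) = 0.023 × (1+0.7) / (0.031×6.4) = 0.1971
t₂ = t₁ × 10^0.1971 = 3.8 × 1.574 = 5.982 years

t₂ ≈ 5.98 years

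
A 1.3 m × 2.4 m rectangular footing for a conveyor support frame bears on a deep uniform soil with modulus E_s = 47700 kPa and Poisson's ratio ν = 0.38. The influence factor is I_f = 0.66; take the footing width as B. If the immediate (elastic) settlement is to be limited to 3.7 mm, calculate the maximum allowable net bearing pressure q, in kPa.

S_e = q·B·(1−ν²)/E_s · I_f  ⇒  q = S_e·E_s / (B·(1−ν²)·I_f).
q = 0.0037 × 47700 / (1.3 × 0.8556 × 0.66) = 240.4 kPa

q ≈ 240 kPa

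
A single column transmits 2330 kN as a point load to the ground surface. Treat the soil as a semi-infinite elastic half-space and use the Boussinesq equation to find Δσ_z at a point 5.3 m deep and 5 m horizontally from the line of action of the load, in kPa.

Boussinesq vertical stress below a point load on an elastic half-space:
Δσ_z = 3P/(2πz²) · [1 + (r/z)²]^(−5/2)
r/z = 5/5.3 = 0.9434; [1+(r/z)²]^(−5/2) = 0.20363.
Δσ_z = 3×2330/(2π×5.3²) × 0.20363 = 39.605 × 0.20363 = 8.065 kPa

Δσ_z ≈ 8.06 kPa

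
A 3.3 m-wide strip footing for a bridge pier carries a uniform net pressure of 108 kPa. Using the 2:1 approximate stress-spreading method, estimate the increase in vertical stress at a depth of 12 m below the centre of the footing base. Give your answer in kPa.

Δσ_z ≈ 23.3 kPa

By the 2:1 method the load spreads at 1 horizontal : 2 vertical, so at depth z the loaded area has grown by z in each plan dimension:
Δσ = qB/(B+z) = 108×3.3/(3.3+12) = 23.294 kPa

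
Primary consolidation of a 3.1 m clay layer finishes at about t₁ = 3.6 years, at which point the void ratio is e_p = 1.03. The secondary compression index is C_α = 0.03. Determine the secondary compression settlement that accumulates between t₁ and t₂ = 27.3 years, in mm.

Secondary compression: S_s = C_α·H/(1+e_p)·log₁₀(t₂/t₁)
S_s = 0.03×3.1/(1+1.03)×log₁₀(27.3/3.6)
    = 0.04581 × 0.8799 = 0.04031 m

S_s ≈ 40.3 mm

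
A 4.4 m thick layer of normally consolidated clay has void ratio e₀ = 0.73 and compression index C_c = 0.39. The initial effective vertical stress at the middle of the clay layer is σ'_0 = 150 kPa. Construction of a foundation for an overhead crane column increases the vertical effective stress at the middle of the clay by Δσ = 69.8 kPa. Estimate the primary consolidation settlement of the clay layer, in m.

S_c ≈ 0.165 m

Final effective stress: σ'_f = σ'_0 + Δσ = 150 + 69.8 = 219.8 kPa.
Normally consolidated clay, so the full stress increment lies on the virgin compression line:
S_c = C_c·H/(1+e₀)·log₁₀(σ'_f/σ'_0) = 0.39×4.4/(1+0.73)×log₁₀(219.8/150)
    = 0.99191 × 0.16594 = 0.1646 m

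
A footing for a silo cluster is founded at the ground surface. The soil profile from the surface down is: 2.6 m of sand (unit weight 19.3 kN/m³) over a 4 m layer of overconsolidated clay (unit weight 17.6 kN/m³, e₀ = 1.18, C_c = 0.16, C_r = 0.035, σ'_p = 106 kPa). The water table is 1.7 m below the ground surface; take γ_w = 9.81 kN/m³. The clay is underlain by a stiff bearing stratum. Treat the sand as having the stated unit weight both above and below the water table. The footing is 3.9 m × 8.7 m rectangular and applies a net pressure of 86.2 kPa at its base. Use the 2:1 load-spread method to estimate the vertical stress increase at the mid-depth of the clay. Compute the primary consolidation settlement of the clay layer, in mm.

Mid-depth of clay below the ground surface: z = 2.6 + 4/2 = 4.6 m.
Total vertical stress at mid-clay: σ_v = 19.3×2.6 + 17.6×2 = 85.38 kPa.
Pore pressure: u = 9.81×(4.6 − 1.7) = 28.449 kPa.
Initial effective stress: σ'_0 = σ_v − u = 85.38 − 28.449 = 56.931 kPa.
Stress increase at mid-clay by the 2:1 spreading method:
Δσ = qBL/((B+z)(L+z)) = 86.2×3.9×8.7/((3.9+4.6)(8.7+4.6)) = 25.871 kPa
Final effective stress: σ'_f = 56.931 + 25.871 = 82.802 kPa.
σ'_f = 82.802 ≤ σ'_p = 106 kPa, so the clay remains overconsolidated and only the recompression index applies:
S_c = C_r·H/(1+e₀)·log₁₀(σ'_f/σ'_0) = 0.035×4/2.18×log₁₀(82.802/56.931)
    = 0.064222 × 0.16269 = 0.01045 m

S_c ≈ 10.4 mm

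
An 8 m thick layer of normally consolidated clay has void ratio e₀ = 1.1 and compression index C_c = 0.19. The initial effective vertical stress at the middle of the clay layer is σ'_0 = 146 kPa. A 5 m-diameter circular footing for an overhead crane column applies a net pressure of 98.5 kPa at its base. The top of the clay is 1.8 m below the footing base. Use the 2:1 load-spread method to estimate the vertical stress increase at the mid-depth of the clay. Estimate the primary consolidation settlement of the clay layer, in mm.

Mid-depth of clay below the footing base: z = 1.8 + 8/2 = 5.8 m.
Stress increase at mid-clay by the 2:1 spreading method:
Δσ ≈ qD²/(D+z)² = 98.5×5²/(5+5.8)² = 21.112 kPa
Final effective stress: σ'_f = σ'_0 + Δσ = 146 + 21.112 = 167.11 kPa.
Normally consolidated clay, so the full stress increment lies on the virgin compression line:
S_c = C_c·H/(1+e₀)·log₁₀(σ'_f/σ'_0) = 0.19×8/(1+1.1)×log₁₀(167.11/146)
    = 0.72381 × 0.05865 = 0.04245 m

S_c ≈ 42.5 mm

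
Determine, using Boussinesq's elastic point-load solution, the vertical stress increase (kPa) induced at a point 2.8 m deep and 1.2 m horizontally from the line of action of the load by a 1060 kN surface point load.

Δσ_z ≈ 42.3 kPa

Boussinesq vertical stress below a point load on an elastic half-space:
Δσ_z = 3P/(2πz²) · [1 + (r/z)²]^(−5/2)
r/z = 1.2/2.8 = 0.42857; [1+(r/z)²]^(−5/2) = 0.65602.
Δσ_z = 3×1060/(2π×2.8²) × 0.65602 = 64.555 × 0.65602 = 42.35 kPa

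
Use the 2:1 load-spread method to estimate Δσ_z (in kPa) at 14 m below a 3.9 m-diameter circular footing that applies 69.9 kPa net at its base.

Δσ_z ≈ 3.32 kPa

By the 2:1 method the load spreads at 1 horizontal : 2 vertical, so at depth z the loaded area has grown by z in each plan dimension:
Δσ ≈ qD²/(D+z)² = 69.9×3.9²/(3.9+14)² = 3.3182 kPa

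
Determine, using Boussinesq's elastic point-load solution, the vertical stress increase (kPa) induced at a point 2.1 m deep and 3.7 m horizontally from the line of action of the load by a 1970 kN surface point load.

Δσ_z ≈ 6.25 kPa

Boussinesq vertical stress below a point load on an elastic half-space:
Δσ_z = 3P/(2πz²) · [1 + (r/z)²]^(−5/2)
r/z = 3.7/2.1 = 1.7619; [1+(r/z)²]^(−5/2) = 0.029302.
Δσ_z = 3×1970/(2π×2.1²) × 0.029302 = 213.29 × 0.029302 = 6.25 kPa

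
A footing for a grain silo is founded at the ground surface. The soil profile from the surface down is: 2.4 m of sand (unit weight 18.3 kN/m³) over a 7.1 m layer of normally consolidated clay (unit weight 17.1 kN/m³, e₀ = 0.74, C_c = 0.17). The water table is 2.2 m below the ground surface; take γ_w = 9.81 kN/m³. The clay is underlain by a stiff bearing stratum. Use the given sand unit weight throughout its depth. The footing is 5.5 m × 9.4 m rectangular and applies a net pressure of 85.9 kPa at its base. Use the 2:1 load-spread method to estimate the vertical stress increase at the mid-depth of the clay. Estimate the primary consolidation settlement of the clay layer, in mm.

Mid-depth of clay below the ground surface: z = 2.4 + 7.1/2 = 5.95 m.
Total vertical stress at mid-clay: σ_v = 18.3×2.4 + 17.1×3.55 = 104.62 kPa.
Pore pressure: u = 9.81×(5.95 − 2.2) = 36.788 kPa.
Initial effective stress: σ'_0 = σ_v − u = 104.62 − 36.788 = 67.832 kPa.
Stress increase at mid-clay by the 2:1 spreading method:
Δσ = qBL/((B+z)(L+z)) = 85.9×5.5×9.4/((5.5+5.95)(9.4+5.95)) = 25.268 kPa
Final effective stress: σ'_f = σ'_0 + Δσ = 67.832 + 25.268 = 93.1 kPa.
Normally consolidated clay, so the full stress increment lies on the virgin compression line:
S_c = C_c·H/(1+e₀)·log₁₀(σ'_f/σ'_0) = 0.17×7.1/(1+0.74)×log₁₀(93.1/67.832)
    = 0.69368 × 0.13752 = 0.09539 m

S_c ≈ 95.4 mm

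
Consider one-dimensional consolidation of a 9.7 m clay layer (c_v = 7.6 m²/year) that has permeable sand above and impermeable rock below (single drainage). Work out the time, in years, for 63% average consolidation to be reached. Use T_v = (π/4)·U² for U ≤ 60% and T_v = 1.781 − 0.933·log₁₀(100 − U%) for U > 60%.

t ≈ 3.94 years

Drainage path length: H_d = H = 9.7 m (single drainage).
U > 60%: T_v = 1.781 − 0.933·log₁₀(100 − 63) = 0.31787.
t = T_v·H_d²/c_v = 0.31787×9.7²/7.6 = 3.935 years.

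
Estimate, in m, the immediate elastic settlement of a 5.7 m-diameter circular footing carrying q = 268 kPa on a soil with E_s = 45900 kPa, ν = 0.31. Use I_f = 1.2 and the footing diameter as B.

S_e ≈ 0.0361 m

Immediate (elastic) settlement: S_e = q·B·(1−ν²)/E_s · I_f.
S_e = 268 × 5.7 × (1 − 0.31²) / 45900 × 1.2
    = 268 × 5.7 × 0.9039 / 45900 × 1.2
    = 0.0361 m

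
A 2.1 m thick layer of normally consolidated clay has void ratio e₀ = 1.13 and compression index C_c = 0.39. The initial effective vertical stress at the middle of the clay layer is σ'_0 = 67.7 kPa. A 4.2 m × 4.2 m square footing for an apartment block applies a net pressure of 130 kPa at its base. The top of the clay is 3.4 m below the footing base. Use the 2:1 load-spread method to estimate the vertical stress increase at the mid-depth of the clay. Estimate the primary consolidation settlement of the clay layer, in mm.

Mid-depth of clay below the footing base: z = 3.4 + 2.1/2 = 4.45 m.
Stress increase at mid-clay by the 2:1 spreading method:
Δσ = qBL/((B+z)(L+z)) = 130×4.2×4.2/((4.2+4.45)(4.2+4.45)) = 30.649 kPa
Final effective stress: σ'_f = σ'_0 + Δσ = 67.7 + 30.649 = 98.349 kPa.
Normally consolidated clay, so the full stress increment lies on the virgin compression line:
S_c = C_c·H/(1+e₀)·log₁₀(σ'_f/σ'_0) = 0.39×2.1/(1+1.13)×log₁₀(98.349/67.7)
    = 0.38451 × 0.16218 = 0.06236 m

S_c ≈ 62.4 mm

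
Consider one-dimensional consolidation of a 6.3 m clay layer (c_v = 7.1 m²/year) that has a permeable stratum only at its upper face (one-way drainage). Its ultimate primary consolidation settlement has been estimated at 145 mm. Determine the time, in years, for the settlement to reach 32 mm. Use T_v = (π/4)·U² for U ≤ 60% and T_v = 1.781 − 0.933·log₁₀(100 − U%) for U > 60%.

t ≈ 0.214 years

Drainage path length: H_d = H = 6.3 m (single drainage).
U = S(t)/S_ult = 32/145 = 0.2207.
U ≤ 60%: T_v = (π/4)·U² = (π/4)×0.22069² = 0.038252.
t = T_v·H_d²/c_v = 0.038252×6.3²/7.1 = 0.2138 years.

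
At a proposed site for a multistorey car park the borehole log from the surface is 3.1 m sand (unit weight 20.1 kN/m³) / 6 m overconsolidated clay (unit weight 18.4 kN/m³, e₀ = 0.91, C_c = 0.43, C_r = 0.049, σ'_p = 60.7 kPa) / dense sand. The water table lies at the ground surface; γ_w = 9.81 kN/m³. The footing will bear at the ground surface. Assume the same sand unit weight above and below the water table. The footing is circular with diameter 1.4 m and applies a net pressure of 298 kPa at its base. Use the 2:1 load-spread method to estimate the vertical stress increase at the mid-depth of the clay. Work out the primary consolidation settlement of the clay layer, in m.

Mid-depth of clay below the ground surface: z = 3.1 + 6/2 = 6.1 m.
Total vertical stress at mid-clay: σ_v = 20.1×3.1 + 18.4×3 = 117.51 kPa.
Pore pressure: u = 9.81×(6.1 − 0) = 59.841 kPa.
Initial effective stress: σ'_0 = σ_v − u = 117.51 − 59.841 = 57.669 kPa.
Stress increase at mid-clay by the 2:1 spreading method:
Δσ ≈ qD²/(D+z)² = 298×1.4²/(1.4+6.1)² = 10.384 kPa
Final effective stress: σ'_f = 57.669 + 10.384 = 68.053 kPa.
σ'_f = 68.053 > σ'_p = 60.7 kPa, so the stress path crosses the preconsolidation pressure — recompression up to σ'_p, then virgin compression beyond:
S_c = H/(1+e₀)·[C_r·log₁₀(σ'_p/σ'_0) + C_c·log₁₀(σ'_f/σ'_p)]
    = 6/1.91 × [0.049×log₁₀(60.7/57.669) + 0.43×log₁₀(68.053/60.7)]
    = 3.1414 × [0.0010901 + 0.021353] = 0.0705 m

S_c ≈ 0.0705 m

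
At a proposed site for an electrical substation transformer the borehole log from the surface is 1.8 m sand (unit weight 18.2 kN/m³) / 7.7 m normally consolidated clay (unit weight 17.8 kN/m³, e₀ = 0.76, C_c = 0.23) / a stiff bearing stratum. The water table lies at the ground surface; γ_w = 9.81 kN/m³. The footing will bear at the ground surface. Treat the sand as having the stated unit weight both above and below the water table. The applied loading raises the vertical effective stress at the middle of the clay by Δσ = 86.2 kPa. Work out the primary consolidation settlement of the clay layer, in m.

S_c ≈ 0.462 m

Mid-depth of clay below the ground surface: z = 1.8 + 7.7/2 = 5.65 m.
Total vertical stress at mid-clay: σ_v = 18.2×1.8 + 17.8×3.85 = 101.29 kPa.
Pore pressure: u = 9.81×(5.65 − 0) = 55.427 kPa.
Initial effective stress: σ'_0 = σ_v − u = 101.29 − 55.427 = 45.863 kPa.
Final effective stress: σ'_f = σ'_0 + Δσ = 45.863 + 86.2 = 132.06 kPa.
Normally consolidated clay, so the full stress increment lies on the virgin compression line:
S_c = C_c·H/(1+e₀)·log₁₀(σ'_f/σ'_0) = 0.23×7.7/(1+0.76)×log₁₀(132.06/45.863)
    = 1.0063 × 0.45931 = 0.4622 m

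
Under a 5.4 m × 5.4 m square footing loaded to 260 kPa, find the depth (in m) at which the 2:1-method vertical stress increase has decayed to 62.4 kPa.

z ≈ 5.62 m

2:1 spreading — at depth z the loaded area has grown by z in each plan dimension:
qB²/(B+z)² = Δσ_z ⇒ z = B(√(q/Δσ_z) − 1) = 5.4×(√(260/62.4) − 1) = 5.623 m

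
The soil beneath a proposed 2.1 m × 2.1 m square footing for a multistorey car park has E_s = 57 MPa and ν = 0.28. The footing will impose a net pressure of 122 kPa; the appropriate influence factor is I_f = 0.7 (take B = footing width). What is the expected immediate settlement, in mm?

S_e ≈ 2.9 mm

Immediate (elastic) settlement: S_e = q·B·(1−ν²)/E_s · I_f.
E_s = 57 MPa = 57000 kPa.
S_e = 122 × 2.1 × (1 − 0.28²) / 57000 × 0.7
    = 122 × 2.1 × 0.9216 / 57000 × 0.7
    = 0.0029 m = 2.9 mm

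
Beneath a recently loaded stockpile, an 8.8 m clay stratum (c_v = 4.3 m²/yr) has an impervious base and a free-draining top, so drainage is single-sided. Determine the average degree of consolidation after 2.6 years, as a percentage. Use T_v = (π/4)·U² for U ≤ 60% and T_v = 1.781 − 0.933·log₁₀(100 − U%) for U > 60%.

Drainage path length: H_d = H = 8.8 m (single drainage).
T_v = c_v·t/H_d² = 4.3×2.6/8.8² = 0.14437.
T_v = 0.14437 corresponds to the U ≤ 60% branch:
U = √(4T_v/π) = 0.4287

U ≈ 42.9 %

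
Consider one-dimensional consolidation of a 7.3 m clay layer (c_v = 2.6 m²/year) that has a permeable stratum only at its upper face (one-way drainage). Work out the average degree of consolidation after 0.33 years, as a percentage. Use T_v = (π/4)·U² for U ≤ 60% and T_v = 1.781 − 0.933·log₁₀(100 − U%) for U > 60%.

Drainage path length: H_d = H = 7.3 m (single drainage).
T_v = c_v·t/H_d² = 2.6×0.33/7.3² = 0.016101.
T_v = 0.016101 corresponds to the U ≤ 60% branch:
U = √(4T_v/π) = 0.1432

U ≈ 14.3 %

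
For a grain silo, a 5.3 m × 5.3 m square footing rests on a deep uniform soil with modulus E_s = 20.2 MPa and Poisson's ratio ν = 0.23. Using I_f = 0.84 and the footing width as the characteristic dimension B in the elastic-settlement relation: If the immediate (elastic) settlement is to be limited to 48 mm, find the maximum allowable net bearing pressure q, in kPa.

E_s = 20.2 MPa = 20200 kPa.
S_e = q·B·(1−ν²)/E_s · I_f  ⇒  q = S_e·E_s / (B·(1−ν²)·I_f).
q = 0.048 × 20200 / (5.3 × 0.9471 × 0.84) = 230 kPa

q ≈ 230 kPa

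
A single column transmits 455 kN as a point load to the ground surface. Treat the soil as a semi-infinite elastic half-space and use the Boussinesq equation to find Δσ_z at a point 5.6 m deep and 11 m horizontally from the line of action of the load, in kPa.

Boussinesq vertical stress below a point load on an elastic half-space:
Δσ_z = 3P/(2πz²) · [1 + (r/z)²]^(−5/2)
r/z = 11/5.6 = 1.9643; [1+(r/z)²]^(−5/2) = 0.01922.
Δσ_z = 3×455/(2π×5.6²) × 0.01922 = 6.9275 × 0.01922 = 0.1331 kPa

Δσ_z ≈ 0.133 kPa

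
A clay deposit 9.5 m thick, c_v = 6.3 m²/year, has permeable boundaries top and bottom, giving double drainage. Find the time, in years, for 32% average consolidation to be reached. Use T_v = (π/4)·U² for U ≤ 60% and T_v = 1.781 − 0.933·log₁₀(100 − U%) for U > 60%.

Drainage path length: H_d = H/2 = 4.75 m (double drainage).
U ≤ 60%: T_v = (π/4)·U² = (π/4)×0.32² = 0.080425.
t = T_v·H_d²/c_v = 0.080425×4.75²/6.3 = 0.288 years.

t ≈ 0.288 years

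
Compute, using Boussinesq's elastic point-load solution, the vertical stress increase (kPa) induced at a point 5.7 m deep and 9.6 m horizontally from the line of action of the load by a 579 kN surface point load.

Boussinesq vertical stress below a point load on an elastic half-space:
Δσ_z = 3P/(2πz²) · [1 + (r/z)²]^(−5/2)
r/z = 9.6/5.7 = 1.6842; [1+(r/z)²]^(−5/2) = 0.034685.
Δσ_z = 3×579/(2π×5.7²) × 0.034685 = 8.5088 × 0.034685 = 0.2951 kPa

Δσ_z ≈ 0.295 kPa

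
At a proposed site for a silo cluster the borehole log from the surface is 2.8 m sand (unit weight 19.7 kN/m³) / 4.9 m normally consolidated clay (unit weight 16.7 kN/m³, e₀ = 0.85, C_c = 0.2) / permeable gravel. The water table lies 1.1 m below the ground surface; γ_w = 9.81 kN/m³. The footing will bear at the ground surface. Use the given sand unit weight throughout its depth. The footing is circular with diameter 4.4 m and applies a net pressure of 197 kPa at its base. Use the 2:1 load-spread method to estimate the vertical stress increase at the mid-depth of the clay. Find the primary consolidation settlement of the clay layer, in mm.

Mid-depth of clay below the ground surface: z = 2.8 + 4.9/2 = 5.25 m.
Total vertical stress at mid-clay: σ_v = 19.7×2.8 + 16.7×2.45 = 96.075 kPa.
Pore pressure: u = 9.81×(5.25 − 1.1) = 40.712 kPa.
Initial effective stress: σ'_0 = σ_v − u = 96.075 − 40.712 = 55.363 kPa.
Stress increase at mid-clay by the 2:1 spreading method:
Δσ ≈ qD²/(D+z)² = 197×4.4²/(4.4+5.25)² = 40.956 kPa
Final effective stress: σ'_f = σ'_0 + Δσ = 55.363 + 40.956 = 96.319 kPa.
Normally consolidated clay, so the full stress increment lies on the virgin compression line:
S_c = C_c·H/(1+e₀)·log₁₀(σ'_f/σ'_0) = 0.2×4.9/(1+0.85)×log₁₀(96.319/55.363)
    = 0.52973 × 0.24049 = 0.1274 m

S_c ≈ 127 mm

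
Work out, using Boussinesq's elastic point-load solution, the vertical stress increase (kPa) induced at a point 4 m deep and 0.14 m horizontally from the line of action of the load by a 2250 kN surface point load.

Boussinesq vertical stress below a point load on an elastic half-space:
Δσ_z = 3P/(2πz²) · [1 + (r/z)²]^(−5/2)
r/z = 0.14/4 = 0.035; [1+(r/z)²]^(−5/2) = 0.99694.
Δσ_z = 3×2250/(2π×4²) × 0.99694 = 67.143 × 0.99694 = 66.94 kPa

Δσ_z ≈ 66.9 kPa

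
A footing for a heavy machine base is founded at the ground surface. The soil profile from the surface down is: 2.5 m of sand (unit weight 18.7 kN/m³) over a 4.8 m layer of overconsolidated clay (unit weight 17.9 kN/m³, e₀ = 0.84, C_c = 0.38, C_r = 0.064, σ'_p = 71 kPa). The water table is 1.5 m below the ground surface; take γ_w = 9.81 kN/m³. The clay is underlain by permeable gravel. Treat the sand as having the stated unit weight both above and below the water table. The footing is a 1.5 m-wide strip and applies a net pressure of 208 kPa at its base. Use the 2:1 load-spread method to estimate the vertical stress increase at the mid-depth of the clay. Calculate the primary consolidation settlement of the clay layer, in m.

S_c ≈ 0.186 m

Mid-depth of clay below the ground surface: z = 2.5 + 4.8/2 = 4.9 m.
Total vertical stress at mid-clay: σ_v = 18.7×2.5 + 17.9×2.4 = 89.71 kPa.
Pore pressure: u = 9.81×(4.9 − 1.5) = 33.354 kPa.
Initial effective stress: σ'_0 = σ_v − u = 89.71 − 33.354 = 56.356 kPa.
Stress increase at mid-clay by the 2:1 spreading method:
Δσ = qB/(B+z) = 208×1.5/(1.5+4.9) = 48.75 kPa
Final effective stress: σ'_f = 56.356 + 48.75 = 105.11 kPa.
σ'_f = 105.11 > σ'_p = 71 kPa, so the stress path crosses the preconsolidation pressure — recompression up to σ'_p, then virgin compression beyond:
S_c = H/(1+e₀)·[C_r·log₁₀(σ'_p/σ'_0) + C_c·log₁₀(σ'_f/σ'_p)]
    = 4.8/1.84 × [0.064×log₁₀(71/56.356) + 0.38×log₁₀(105.11/71)]
    = 2.6087 × [0.0064204 + 0.064747] = 0.1857 m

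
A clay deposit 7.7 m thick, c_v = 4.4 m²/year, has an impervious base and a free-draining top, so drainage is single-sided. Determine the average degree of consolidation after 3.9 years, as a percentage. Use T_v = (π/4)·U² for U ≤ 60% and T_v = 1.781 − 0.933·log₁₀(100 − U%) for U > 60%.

U ≈ 60.3 %

Drainage path length: H_d = H = 7.7 m (single drainage).
T_v = c_v·t/H_d² = 4.4×3.9/7.7² = 0.28942.
T_v = 0.28942 corresponds to the U > 60% branch:
U = 1 − 10^((1.781 − T_v)/0.933)/100 = 0.6031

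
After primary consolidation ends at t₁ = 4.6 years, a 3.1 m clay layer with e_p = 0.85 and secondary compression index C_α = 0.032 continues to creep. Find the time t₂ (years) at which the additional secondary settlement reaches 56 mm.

t₂ ≈ 50.9 years

S_s = C_α·H/(1+e_p)·log₁₀(t₂/t₁) ⇒ log₁₀(t₂/t₁) = S_s·(1+e_p)/(C_α·H).
log₁₀(t₂/t₁) = 0.056 × (1+0.85) / (0.032×3.1) = 1.044
t₂ = t₁ × 10^1.044 = 4.6 × 11.08 = 50.95 years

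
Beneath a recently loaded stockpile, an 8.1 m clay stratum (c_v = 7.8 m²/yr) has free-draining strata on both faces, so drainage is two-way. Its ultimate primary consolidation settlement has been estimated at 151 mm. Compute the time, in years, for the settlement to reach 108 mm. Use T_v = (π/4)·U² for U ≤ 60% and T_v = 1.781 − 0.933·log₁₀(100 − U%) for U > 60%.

t ≈ 0.892 years

Drainage path length: H_d = H/2 = 4.05 m (double drainage).
U = S(t)/S_ult = 108/151 = 0.7152.
U > 60%: T_v = 1.781 − 0.933·log₁₀(100 − 71.523) = 0.42396.
t = T_v·H_d²/c_v = 0.42396×4.05²/7.8 = 0.8915 years.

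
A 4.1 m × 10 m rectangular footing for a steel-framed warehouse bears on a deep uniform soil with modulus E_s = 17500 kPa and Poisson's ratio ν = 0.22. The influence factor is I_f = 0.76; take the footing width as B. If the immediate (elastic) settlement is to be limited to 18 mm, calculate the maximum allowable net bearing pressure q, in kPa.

S_e = q·B·(1−ν²)/E_s · I_f  ⇒  q = S_e·E_s / (B·(1−ν²)·I_f).
q = 0.018 × 17500 / (4.1 × 0.9516 × 0.76) = 106.2 kPa

q ≈ 106 kPa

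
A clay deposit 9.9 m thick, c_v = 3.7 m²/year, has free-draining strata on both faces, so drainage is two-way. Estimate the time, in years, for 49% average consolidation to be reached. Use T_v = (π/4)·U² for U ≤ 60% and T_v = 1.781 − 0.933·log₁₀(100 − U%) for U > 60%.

t ≈ 1.25 years

Drainage path length: H_d = H/2 = 4.95 m (double drainage).
U ≤ 60%: T_v = (π/4)·U² = (π/4)×0.49² = 0.18857.
t = T_v·H_d²/c_v = 0.18857×4.95²/3.7 = 1.249 years.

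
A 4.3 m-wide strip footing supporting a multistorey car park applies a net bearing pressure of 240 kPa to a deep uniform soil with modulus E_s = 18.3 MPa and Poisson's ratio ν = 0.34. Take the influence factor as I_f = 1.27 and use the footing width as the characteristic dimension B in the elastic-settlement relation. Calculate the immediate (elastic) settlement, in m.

S_e ≈ 0.0633 m

Immediate (elastic) settlement: S_e = q·B·(1−ν²)/E_s · I_f.
E_s = 18.3 MPa = 18300 kPa.
S_e = 240 × 4.3 × (1 − 0.34²) / 18300 × 1.27
    = 240 × 4.3 × 0.8844 / 18300 × 1.27
    = 0.06334 m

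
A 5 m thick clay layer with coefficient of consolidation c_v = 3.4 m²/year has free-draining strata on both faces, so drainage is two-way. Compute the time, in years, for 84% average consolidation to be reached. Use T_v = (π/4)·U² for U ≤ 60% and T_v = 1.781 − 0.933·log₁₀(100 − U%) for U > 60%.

Drainage path length: H_d = H/2 = 2.5 m (double drainage).
U > 60%: T_v = 1.781 − 0.933·log₁₀(100 − 84) = 0.65756.
t = T_v·H_d²/c_v = 0.65756×2.5²/3.4 = 1.209 years.

t ≈ 1.21 years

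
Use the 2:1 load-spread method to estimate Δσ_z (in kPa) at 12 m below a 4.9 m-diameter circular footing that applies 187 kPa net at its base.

By the 2:1 method the load spreads at 1 horizontal : 2 vertical, so at depth z the loaded area has grown by z in each plan dimension:
Δσ ≈ qD²/(D+z)² = 187×4.9²/(4.9+12)² = 15.72 kPa

Δσ_z ≈ 15.7 kPa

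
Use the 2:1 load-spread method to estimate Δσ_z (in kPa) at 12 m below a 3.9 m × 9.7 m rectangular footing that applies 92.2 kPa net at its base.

Δσ_z ≈ 10.1 kPa

By the 2:1 method the load spreads at 1 horizontal : 2 vertical, so at depth z the loaded area has grown by z in each plan dimension:
Δσ = qBL/((B+z)(L+z)) = 92.2×3.9×9.7/((3.9+12)(9.7+12)) = 10.109 kPa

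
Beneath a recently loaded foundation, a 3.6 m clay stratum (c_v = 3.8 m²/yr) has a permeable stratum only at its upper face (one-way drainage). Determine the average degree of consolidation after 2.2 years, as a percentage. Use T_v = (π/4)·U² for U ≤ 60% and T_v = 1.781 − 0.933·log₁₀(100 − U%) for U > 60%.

U ≈ 83.5 %

Drainage path length: H_d = H = 3.6 m (single drainage).
T_v = c_v·t/H_d² = 3.8×2.2/3.6² = 0.64506.
T_v = 0.64506 corresponds to the U > 60% branch:
U = 1 − 10^((1.781 − T_v)/0.933)/100 = 0.835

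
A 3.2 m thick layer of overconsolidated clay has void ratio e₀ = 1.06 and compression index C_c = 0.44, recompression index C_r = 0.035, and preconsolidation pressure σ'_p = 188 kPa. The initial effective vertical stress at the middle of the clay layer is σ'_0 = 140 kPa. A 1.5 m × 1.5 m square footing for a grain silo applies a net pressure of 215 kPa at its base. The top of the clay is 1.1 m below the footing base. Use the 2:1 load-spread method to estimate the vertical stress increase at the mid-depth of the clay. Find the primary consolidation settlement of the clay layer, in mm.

Mid-depth of clay below the footing base: z = 1.1 + 3.2/2 = 2.7 m.
Stress increase at mid-clay by the 2:1 spreading method:
Δσ = qBL/((B+z)(L+z)) = 215×1.5×1.5/((1.5+2.7)(1.5+2.7)) = 27.423 kPa
Final effective stress: σ'_f = 140 + 27.423 = 167.42 kPa.
σ'_f = 167.42 ≤ σ'_p = 188 kPa, so the clay remains overconsolidated and only the recompression index applies:
S_c = C_r·H/(1+e₀)·log₁₀(σ'_f/σ'_0) = 0.035×3.2/2.06×log₁₀(167.42/140)
    = 0.054369 × 0.077679 = 0.004223 m

S_c ≈ 4.22 mm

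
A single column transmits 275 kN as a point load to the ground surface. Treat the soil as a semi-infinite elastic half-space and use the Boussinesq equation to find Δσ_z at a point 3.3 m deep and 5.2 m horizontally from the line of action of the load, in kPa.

Δσ_z ≈ 0.533 kPa

Boussinesq vertical stress below a point load on an elastic half-space:
Δσ_z = 3P/(2πz²) · [1 + (r/z)²]^(−5/2)
r/z = 5.2/3.3 = 1.5758; [1+(r/z)²]^(−5/2) = 0.044168.
Δσ_z = 3×275/(2π×3.3²) × 0.044168 = 12.057 × 0.044168 = 0.5325 kPa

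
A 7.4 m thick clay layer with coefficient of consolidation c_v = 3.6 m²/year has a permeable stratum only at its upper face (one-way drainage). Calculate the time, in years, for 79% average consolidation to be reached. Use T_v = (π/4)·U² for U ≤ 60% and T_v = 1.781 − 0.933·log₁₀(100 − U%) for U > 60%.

t ≈ 8.33 years

Drainage path length: H_d = H = 7.4 m (single drainage).
U > 60%: T_v = 1.781 − 0.933·log₁₀(100 − 79) = 0.54737.
t = T_v·H_d²/c_v = 0.54737×7.4²/3.6 = 8.326 years.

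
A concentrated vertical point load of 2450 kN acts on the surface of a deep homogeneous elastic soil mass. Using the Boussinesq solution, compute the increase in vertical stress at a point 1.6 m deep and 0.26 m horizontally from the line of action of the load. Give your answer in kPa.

Boussinesq vertical stress below a point load on an elastic half-space:
Δσ_z = 3P/(2πz²) · [1 + (r/z)²]^(−5/2)
r/z = 0.26/1.6 = 0.1625; [1+(r/z)²]^(−5/2) = 0.93692.
Δσ_z = 3×2450/(2π×1.6²) × 0.93692 = 456.95 × 0.93692 = 428.1 kPa

Δσ_z ≈ 428 kPa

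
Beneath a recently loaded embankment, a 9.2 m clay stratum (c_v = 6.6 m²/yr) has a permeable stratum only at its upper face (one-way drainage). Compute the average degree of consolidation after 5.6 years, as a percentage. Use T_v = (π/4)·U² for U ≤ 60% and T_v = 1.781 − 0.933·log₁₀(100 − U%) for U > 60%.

Drainage path length: H_d = H = 9.2 m (single drainage).
T_v = c_v·t/H_d² = 6.6×5.6/9.2² = 0.43667.
T_v = 0.43667 corresponds to the U > 60% branch:
U = 1 − 10^((1.781 − T_v)/0.933)/100 = 0.724

U ≈ 72.4 %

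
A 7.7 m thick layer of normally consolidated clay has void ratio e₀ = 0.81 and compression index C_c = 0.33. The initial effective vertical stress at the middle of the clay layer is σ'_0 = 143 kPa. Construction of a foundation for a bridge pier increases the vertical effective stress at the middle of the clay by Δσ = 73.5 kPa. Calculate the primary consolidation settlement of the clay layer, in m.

S_c ≈ 0.253 m

Final effective stress: σ'_f = σ'_0 + Δσ = 143 + 73.5 = 216.5 kPa.
Normally consolidated clay, so the full stress increment lies on the virgin compression line:
S_c = C_c·H/(1+e₀)·log₁₀(σ'_f/σ'_0) = 0.33×7.7/(1+0.81)×log₁₀(216.5/143)
    = 1.4039 × 0.18012 = 0.2529 m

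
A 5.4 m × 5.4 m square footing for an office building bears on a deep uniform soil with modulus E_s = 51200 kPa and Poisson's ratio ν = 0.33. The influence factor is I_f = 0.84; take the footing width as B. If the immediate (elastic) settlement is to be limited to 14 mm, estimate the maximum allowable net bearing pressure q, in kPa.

q ≈ 177 kPa

S_e = q·B·(1−ν²)/E_s · I_f  ⇒  q = S_e·E_s / (B·(1−ν²)·I_f).
q = 0.014 × 51200 / (5.4 × 0.8911 × 0.84) = 177.3 kPa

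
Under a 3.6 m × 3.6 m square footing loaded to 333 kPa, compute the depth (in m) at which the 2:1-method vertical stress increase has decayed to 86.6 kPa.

z ≈ 3.46 m

2:1 spreading — at depth z the loaded area has grown by z in each plan dimension:
qB²/(B+z)² = Δσ_z ⇒ z = B(√(q/Δσ_z) − 1) = 3.6×(√(333/86.6) − 1) = 3.459 m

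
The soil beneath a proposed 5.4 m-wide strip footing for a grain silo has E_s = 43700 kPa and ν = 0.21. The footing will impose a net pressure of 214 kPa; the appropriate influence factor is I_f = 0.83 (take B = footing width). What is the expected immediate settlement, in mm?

S_e ≈ 21 mm

Immediate (elastic) settlement: S_e = q·B·(1−ν²)/E_s · I_f.
S_e = 214 × 5.4 × (1 − 0.21²) / 43700 × 0.83
    = 214 × 5.4 × 0.9559 / 43700 × 0.83
    = 0.02098 m = 20.98 mm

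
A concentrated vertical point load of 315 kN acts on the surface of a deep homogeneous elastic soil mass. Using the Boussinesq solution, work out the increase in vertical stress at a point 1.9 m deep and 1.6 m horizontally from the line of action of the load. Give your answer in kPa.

Boussinesq vertical stress below a point load on an elastic half-space:
Δσ_z = 3P/(2πz²) · [1 + (r/z)²]^(−5/2)
r/z = 1.6/1.9 = 0.84211; [1+(r/z)²]^(−5/2) = 0.26185.
Δσ_z = 3×315/(2π×1.9²) × 0.26185 = 41.662 × 0.26185 = 10.91 kPa

Δσ_z ≈ 10.9 kPa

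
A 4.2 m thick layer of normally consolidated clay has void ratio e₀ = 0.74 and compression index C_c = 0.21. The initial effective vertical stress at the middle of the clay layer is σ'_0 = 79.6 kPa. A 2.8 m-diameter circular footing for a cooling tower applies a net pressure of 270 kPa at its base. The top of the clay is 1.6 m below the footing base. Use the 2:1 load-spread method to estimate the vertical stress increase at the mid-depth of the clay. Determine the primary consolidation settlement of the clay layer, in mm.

S_c ≈ 107 mm

Mid-depth of clay below the footing base: z = 1.6 + 4.2/2 = 3.7 m.
Stress increase at mid-clay by the 2:1 spreading method:
Δσ ≈ qD²/(D+z)² = 270×2.8²/(2.8+3.7)² = 50.102 kPa
Final effective stress: σ'_f = σ'_0 + Δσ = 79.6 + 50.102 = 129.7 kPa.
Normally consolidated clay, so the full stress increment lies on the virgin compression line:
S_c = C_c·H/(1+e₀)·log₁₀(σ'_f/σ'_0) = 0.21×4.2/(1+0.74)×log₁₀(129.7/79.6)
    = 0.5069 × 0.21203 = 0.1075 m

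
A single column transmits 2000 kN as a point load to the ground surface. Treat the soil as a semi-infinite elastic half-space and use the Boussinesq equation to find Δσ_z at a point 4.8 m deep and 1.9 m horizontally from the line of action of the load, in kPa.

Δσ_z ≈ 28.8 kPa

Boussinesq vertical stress below a point load on an elastic half-space:
Δσ_z = 3P/(2πz²) · [1 + (r/z)²]^(−5/2)
r/z = 1.9/4.8 = 0.39583; [1+(r/z)²]^(−5/2) = 0.69497.
Δσ_z = 3×2000/(2π×4.8²) × 0.69497 = 41.447 × 0.69497 = 28.8 kPa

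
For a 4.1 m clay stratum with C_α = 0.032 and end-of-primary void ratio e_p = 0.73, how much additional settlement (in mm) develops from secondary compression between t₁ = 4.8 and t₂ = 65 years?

S_s ≈ 85.8 mm

Secondary compression: S_s = C_α·H/(1+e_p)·log₁₀(t₂/t₁)
S_s = 0.032×4.1/(1+0.73)×log₁₀(65/4.8)
    = 0.07584 × 1.132 = 0.08582 m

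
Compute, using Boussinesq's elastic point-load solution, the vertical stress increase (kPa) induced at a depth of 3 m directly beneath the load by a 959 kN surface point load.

Δσ_z ≈ 50.9 kPa

Boussinesq vertical stress below a point load on an elastic half-space:
Δσ_z = 3P/(2πz²) · [1 + (r/z)²]^(−5/2)
r/z = 0/3 = 0; [1+(r/z)²]^(−5/2) = 1.
Δσ_z = 3×959/(2π×3²) × 1 = 50.877 × 1 = 50.88 kPa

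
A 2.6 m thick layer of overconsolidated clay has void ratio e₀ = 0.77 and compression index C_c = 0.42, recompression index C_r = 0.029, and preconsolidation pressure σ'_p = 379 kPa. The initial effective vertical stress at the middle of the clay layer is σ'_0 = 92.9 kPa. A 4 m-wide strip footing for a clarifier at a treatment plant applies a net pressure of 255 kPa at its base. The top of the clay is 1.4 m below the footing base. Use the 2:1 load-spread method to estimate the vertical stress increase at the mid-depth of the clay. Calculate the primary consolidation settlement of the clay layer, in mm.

S_c ≈ 18 mm

Mid-depth of clay below the footing base: z = 1.4 + 2.6/2 = 2.7 m.
Stress increase at mid-clay by the 2:1 spreading method:
Δσ = qB/(B+z) = 255×4/(4+2.7) = 152.24 kPa
Final effective stress: σ'_f = 92.9 + 152.24 = 245.14 kPa.
σ'_f = 245.14 ≤ σ'_p = 379 kPa, so the clay remains overconsolidated and only the recompression index applies:
S_c = C_r·H/(1+e₀)·log₁₀(σ'_f/σ'_0) = 0.029×2.6/1.77×log₁₀(245.14/92.9)
    = 0.042598 × 0.4214 = 0.01795 m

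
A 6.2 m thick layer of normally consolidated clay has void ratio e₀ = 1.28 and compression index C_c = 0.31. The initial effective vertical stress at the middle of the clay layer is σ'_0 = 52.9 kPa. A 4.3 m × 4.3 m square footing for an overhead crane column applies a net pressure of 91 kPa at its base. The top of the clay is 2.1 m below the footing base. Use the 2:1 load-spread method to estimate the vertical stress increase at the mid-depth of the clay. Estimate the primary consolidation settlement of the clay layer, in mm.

S_c ≈ 111 mm

Mid-depth of clay below the footing base: z = 2.1 + 6.2/2 = 5.2 m.
Stress increase at mid-clay by the 2:1 spreading method:
Δσ = qBL/((B+z)(L+z)) = 91×4.3×4.3/((4.3+5.2)(4.3+5.2)) = 18.644 kPa
Final effective stress: σ'_f = σ'_0 + Δσ = 52.9 + 18.644 = 71.544 kPa.
Normally consolidated clay, so the full stress increment lies on the virgin compression line:
S_c = C_c·H/(1+e₀)·log₁₀(σ'_f/σ'_0) = 0.31×6.2/(1+1.28)×log₁₀(71.544/52.9)
    = 0.84298 × 0.13112 = 0.1105 m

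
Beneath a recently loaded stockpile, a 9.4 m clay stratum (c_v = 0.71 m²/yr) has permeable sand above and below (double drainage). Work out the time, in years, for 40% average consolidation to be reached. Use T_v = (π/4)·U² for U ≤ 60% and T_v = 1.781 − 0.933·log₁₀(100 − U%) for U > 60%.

t ≈ 3.91 years

Drainage path length: H_d = H/2 = 4.7 m (double drainage).
U ≤ 60%: T_v = (π/4)·U² = (π/4)×0.4² = 0.12566.
t = T_v·H_d²/c_v = 0.12566×4.7²/0.71 = 3.91 years.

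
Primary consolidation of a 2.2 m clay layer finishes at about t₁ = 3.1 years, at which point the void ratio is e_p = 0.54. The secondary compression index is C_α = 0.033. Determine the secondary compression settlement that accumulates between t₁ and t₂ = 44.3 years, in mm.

Secondary compression: S_s = C_α·H/(1+e_p)·log₁₀(t₂/t₁)
S_s = 0.033×2.2/(1+0.54)×log₁₀(44.3/3.1)
    = 0.04714 × 1.155 = 0.05445 m

S_s ≈ 54.5 mm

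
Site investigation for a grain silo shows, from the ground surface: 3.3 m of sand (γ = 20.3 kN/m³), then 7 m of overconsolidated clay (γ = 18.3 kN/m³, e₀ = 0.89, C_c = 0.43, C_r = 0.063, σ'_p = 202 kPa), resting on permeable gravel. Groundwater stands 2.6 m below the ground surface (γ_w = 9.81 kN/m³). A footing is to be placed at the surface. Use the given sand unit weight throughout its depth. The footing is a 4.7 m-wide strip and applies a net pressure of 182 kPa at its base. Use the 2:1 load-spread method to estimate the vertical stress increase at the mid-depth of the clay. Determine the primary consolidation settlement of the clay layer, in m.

Mid-depth of clay below the ground surface: z = 3.3 + 7/2 = 6.8 m.
Total vertical stress at mid-clay: σ_v = 20.3×3.3 + 18.3×3.5 = 131.04 kPa.
Pore pressure: u = 9.81×(6.8 − 2.6) = 41.202 kPa.
Initial effective stress: σ'_0 = σ_v − u = 131.04 − 41.202 = 89.838 kPa.
Stress increase at mid-clay by the 2:1 spreading method:
Δσ = qB/(B+z) = 182×4.7/(4.7+6.8) = 74.383 kPa
Final effective stress: σ'_f = 89.838 + 74.383 = 164.22 kPa.
σ'_f = 164.22 ≤ σ'_p = 202 kPa, so the clay remains overconsolidated and only the recompression index applies:
S_c = C_r·H/(1+e₀)·log₁₀(σ'_f/σ'_0) = 0.063×7/1.89×log₁₀(164.22/89.838)
    = 0.23333 × 0.26197 = 0.06113 m

S_c ≈ 0.0611 m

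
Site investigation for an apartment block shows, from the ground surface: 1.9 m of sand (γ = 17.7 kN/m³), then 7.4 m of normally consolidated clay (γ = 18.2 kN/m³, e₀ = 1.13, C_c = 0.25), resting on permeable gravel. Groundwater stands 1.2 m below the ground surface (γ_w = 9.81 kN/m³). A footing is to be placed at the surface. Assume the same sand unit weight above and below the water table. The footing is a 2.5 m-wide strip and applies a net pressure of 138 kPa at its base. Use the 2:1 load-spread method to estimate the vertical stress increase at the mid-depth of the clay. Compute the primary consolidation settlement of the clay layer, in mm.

Mid-depth of clay below the ground surface: z = 1.9 + 7.4/2 = 5.6 m.
Total vertical stress at mid-clay: σ_v = 17.7×1.9 + 18.2×3.7 = 100.97 kPa.
Pore pressure: u = 9.81×(5.6 − 1.2) = 43.164 kPa.
Initial effective stress: σ'_0 = σ_v − u = 100.97 − 43.164 = 57.806 kPa.
Stress increase at mid-clay by the 2:1 spreading method:
Δσ = qB/(B+z) = 138×2.5/(2.5+5.6) = 42.593 kPa
Final effective stress: σ'_f = σ'_0 + Δσ = 57.806 + 42.593 = 100.4 kPa.
Normally consolidated clay, so the full stress increment lies on the virgin compression line:
S_c = C_c·H/(1+e₀)·log₁₀(σ'_f/σ'_0) = 0.25×7.4/(1+1.13)×log₁₀(100.4/57.806)
    = 0.86854 × 0.23976 = 0.2082 m

S_c ≈ 208 mm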